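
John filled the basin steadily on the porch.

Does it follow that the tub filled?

Nothing is said about any tub; only the basin is affected.

no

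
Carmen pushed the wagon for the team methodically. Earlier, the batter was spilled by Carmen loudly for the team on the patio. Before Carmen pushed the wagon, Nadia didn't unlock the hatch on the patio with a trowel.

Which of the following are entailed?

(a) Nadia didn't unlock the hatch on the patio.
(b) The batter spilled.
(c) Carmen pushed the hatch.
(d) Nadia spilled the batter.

(b)

(a) Not entailed — dropping 'with a trowel' under negation is not valid — the original leaves open that Nadia unlocked the hatch some other way.
(b) Entailed — 'Carmen spilled the batter' is causative; it entails the inchoative 'the batter spilled'.
(c) Not entailed — Carmen pushed the wagon, not the hatch; the hatch belongs to the unlocking event.
(d) Not entailed — the passage has Carmen spilling the batter, not Nadia.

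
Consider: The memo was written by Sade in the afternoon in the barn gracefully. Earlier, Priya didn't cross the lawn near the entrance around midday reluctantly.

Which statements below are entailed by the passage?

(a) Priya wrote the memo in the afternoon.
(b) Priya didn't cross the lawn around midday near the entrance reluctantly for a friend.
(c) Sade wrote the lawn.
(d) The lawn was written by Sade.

(b)

(a) Not entailed — the passage has Sade writing the memo, not Priya.
(b) Entailed — under negation, adding a further restriction is entailed: if no such crossing event occurred, none occurred for a friend either.
(c) Not entailed — Sade wrote the memo, not the lawn; the lawn belongs to the crossing event.
(d) Not entailed — Sade wrote the memo, not the lawn; the lawn belongs to the crossing event.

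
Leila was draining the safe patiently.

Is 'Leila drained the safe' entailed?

'was draining' is progressive; for an accomplishment like 'drain the safe', it doesn't entail completion.

no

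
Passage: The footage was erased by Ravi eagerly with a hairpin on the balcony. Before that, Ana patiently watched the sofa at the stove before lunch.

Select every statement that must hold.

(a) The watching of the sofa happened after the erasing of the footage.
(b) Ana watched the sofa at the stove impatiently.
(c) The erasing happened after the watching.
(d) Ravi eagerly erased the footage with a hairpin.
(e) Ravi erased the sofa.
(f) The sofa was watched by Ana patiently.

(a) Not entailed — the narrative places the watching before the erasing, not after.
(b) Not entailed — 'impatiently' adds a manner not in (and inconsistent with) the original.
(c) Entailed — the narrative places the watching before the erasing.
(d) Entailed — every conjunct here is already in the original erasing event.
(e) Not entailed — Ravi erased the footage, not the sofa; the sofa belongs to the watching event.
(f) Entailed — the original entails any weakening of itself; this just drops 'at the stove', 'before lunch'.

(c), (d), (f)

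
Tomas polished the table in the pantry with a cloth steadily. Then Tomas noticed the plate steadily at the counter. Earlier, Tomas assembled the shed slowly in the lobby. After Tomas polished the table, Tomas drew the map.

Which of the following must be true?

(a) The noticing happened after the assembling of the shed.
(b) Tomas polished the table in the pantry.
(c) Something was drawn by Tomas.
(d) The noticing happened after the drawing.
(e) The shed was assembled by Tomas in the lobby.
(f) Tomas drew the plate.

(a) Entailed — the narrative places the assembling before the noticing.
(b) Entailed — the original entails any weakening of itself; this just drops 'with a cloth', 'steadily'.
(c) Entailed — this follows by dropping conjuncts from the drawing event's description.
(d) Not entailed — the narrative doesn't order the drawing relative to the noticing.
(e) Entailed — this follows by dropping conjuncts from the assembling event's description.
(f) Not entailed — Tomas drew the map, not the plate; the plate belongs to the noticing event.

(a), (b), (c), (e)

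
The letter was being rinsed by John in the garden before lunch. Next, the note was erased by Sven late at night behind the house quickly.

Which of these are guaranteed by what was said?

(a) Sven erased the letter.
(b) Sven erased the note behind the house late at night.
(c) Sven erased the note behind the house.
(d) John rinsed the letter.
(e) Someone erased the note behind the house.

(a) Not entailed — Sven erased the note, not the letter; the letter belongs to the rinsing event.
(b) Entailed — this follows by dropping conjuncts from the erasing event's description.
(c) Entailed — every conjunct here is already in the original erasing event.
(d) Entailed — 'rinse' is an activity; 'was rinsing' entails that some rinsing happened, so 'rinsed' holds.
(e) Entailed — every conjunct here is already in the original erasing event.

(b), (c), (d), (e)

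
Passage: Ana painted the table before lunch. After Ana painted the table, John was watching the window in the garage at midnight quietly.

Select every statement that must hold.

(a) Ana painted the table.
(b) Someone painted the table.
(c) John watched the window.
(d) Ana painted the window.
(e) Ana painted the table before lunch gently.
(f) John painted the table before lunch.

(a) Entailed — every conjunct here is already in the original painting event.
(b) Entailed — this follows by dropping conjuncts from the painting event's description.
(c) Entailed — 'watch' is an activity; 'was watching' entails that some watching happened, so 'watched' holds.
(d) Not entailed — Ana painted the table, not the window; the window belongs to the watching event.
(e) Not entailed — 'gently' adds information not in the original event.
(f) Not entailed — the passage has Ana painting the table, not John.

(a), (b), (c)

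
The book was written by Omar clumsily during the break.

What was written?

'the book' marks the patient of the writing event.

the book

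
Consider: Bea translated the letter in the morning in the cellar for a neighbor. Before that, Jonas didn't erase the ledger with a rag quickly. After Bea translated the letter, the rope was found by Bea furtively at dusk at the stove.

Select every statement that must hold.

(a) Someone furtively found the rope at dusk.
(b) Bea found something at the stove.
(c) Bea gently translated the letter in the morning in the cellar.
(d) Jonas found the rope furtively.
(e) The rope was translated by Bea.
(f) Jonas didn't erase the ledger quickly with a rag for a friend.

(a) Entailed — every conjunct here is already in the original finding event.
(b) Entailed — every conjunct here is already in the original finding event.
(c) Not entailed — 'gently' adds information not in the original event.
(d) Not entailed — the passage has Bea finding the rope, not Jonas.
(e) Not entailed — Bea translated the letter, not the rope; the rope belongs to the finding event.
(f) Entailed — under negation, adding a further restriction is entailed: if no such erasing event occurred, none occurred for a friend either.

(a), (b), (f)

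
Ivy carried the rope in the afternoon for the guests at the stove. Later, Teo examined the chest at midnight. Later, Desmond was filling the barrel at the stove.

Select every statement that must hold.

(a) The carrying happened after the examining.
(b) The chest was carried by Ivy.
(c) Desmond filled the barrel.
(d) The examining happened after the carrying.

(d)

(a) Not entailed — the narrative places the carrying before the examining, not after.
(b) Not entailed — Ivy carried the rope, not the chest; the chest belongs to the examining event.
(c) Not entailed — 'was filling' is progressive on an accomplishment; it does not entail the completed 'filled'.
(d) Entailed — the narrative places the carrying before the examining.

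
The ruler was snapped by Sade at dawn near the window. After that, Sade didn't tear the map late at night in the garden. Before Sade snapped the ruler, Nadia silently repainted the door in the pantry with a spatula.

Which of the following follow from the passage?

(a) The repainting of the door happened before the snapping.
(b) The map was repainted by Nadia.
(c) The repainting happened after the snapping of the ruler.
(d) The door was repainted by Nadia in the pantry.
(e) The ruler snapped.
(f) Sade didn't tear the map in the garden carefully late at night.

(a) Entailed — the narrative places the repainting before the snapping.
(b) Not entailed — Nadia repainted the door, not the map; the map belongs to the tearing event.
(c) Not entailed — the narrative places the repainting before the snapping, not after.
(d) Entailed — this follows by dropping conjuncts from the repainting event's description.
(e) Entailed — 'Sade snapped the ruler' is causative; it entails the inchoative 'the ruler snapped'.
(f) Entailed — under negation, adding a further restriction is entailed: if no such tearing event occurred, none occurred carefully either.

(a), (d), (e), (f)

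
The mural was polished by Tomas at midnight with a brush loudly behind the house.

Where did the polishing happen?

'behind the house' marks the location of the polishing event.

behind the house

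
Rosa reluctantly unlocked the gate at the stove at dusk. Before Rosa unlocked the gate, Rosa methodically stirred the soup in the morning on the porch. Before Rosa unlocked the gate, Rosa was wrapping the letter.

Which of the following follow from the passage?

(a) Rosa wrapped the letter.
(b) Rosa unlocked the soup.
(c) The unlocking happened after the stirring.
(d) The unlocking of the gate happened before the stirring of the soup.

(c)

(a) Not entailed — 'was wrapping' is progressive on an accomplishment; it does not entail the completed 'wrapped'.
(b) Not entailed — Rosa unlocked the gate, not the soup; the soup belongs to the stirring event.
(c) Entailed — the narrative places the stirring before the unlocking.
(d) Not entailed — the narrative places the stirring before the unlocking, not after.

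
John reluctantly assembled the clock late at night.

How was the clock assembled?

'reluctantly' marks the manner of the assembling event.

reluctantly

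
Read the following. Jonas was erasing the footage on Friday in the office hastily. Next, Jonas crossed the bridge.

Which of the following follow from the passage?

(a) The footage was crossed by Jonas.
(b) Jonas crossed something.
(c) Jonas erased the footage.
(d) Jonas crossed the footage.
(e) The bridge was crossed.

(a) Not entailed — Jonas crossed the bridge, not the footage; the footage belongs to the erasing event.
(b) Entailed — generalizing the patient leaves a sub-description the original still satisfies.
(c) Not entailed — 'was erasing' is progressive on an accomplishment; it does not entail the completed 'erased'.
(d) Not entailed — Jonas crossed the bridge, not the footage; the footage belongs to the erasing event.
(e) Entailed — every conjunct here is already in the original crossing event.

(b), (e)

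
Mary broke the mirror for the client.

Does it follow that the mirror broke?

'Mary broke the mirror' is the causative; it entails the inchoative 'the mirror broke'.

yes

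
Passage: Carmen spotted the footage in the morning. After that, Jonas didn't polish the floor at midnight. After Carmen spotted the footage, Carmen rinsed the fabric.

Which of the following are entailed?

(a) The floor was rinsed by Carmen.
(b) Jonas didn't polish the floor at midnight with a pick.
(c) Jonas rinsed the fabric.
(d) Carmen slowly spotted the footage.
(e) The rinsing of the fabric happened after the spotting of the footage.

(a) Not entailed — Carmen rinsed the fabric, not the floor; the floor belongs to the polishing event.
(b) Entailed — under negation, adding a further restriction is entailed: if no such polishing event occurred, none occurred with a pick either.
(c) Not entailed — the passage has Carmen rinsing the fabric, not Jonas.
(d) Not entailed — 'slowly' adds information not in the original event.
(e) Entailed — the narrative places the spotting before the rinsing.

(b), (e)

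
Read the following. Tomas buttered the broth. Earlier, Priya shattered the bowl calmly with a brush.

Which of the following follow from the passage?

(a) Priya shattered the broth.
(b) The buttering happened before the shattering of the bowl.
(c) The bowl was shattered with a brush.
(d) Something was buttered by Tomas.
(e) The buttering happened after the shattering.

(a) Not entailed — Priya shattered the bowl, not the broth; the broth belongs to the buttering event.
(b) Not entailed — the narrative places the shattering before the buttering, not after.
(c) Entailed — every conjunct here is already in the original shattering event.
(d) Entailed — generalizing the patient leaves a sub-description the original still satisfies.
(e) Entailed — the narrative places the shattering before the buttering.

(c), (d), (e)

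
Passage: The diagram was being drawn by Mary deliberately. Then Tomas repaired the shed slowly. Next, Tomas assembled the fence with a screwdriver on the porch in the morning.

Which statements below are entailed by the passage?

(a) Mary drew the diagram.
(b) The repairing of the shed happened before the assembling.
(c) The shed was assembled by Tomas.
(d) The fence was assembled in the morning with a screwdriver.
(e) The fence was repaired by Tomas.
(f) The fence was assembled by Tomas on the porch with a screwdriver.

(b), (d), (f)

(a) Not entailed — 'was drawing' is progressive on an accomplishment; it does not entail the completed 'drew'.
(b) Entailed — the narrative places the repairing before the assembling.
(c) Not entailed — Tomas assembled the fence, not the shed; the shed belongs to the repairing event.
(d) Entailed — every conjunct here is already in the original assembling event.
(e) Not entailed — Tomas repaired the shed, not the fence; the fence belongs to the assembling event.
(f) Entailed — this follows by dropping conjuncts from the assembling event's description.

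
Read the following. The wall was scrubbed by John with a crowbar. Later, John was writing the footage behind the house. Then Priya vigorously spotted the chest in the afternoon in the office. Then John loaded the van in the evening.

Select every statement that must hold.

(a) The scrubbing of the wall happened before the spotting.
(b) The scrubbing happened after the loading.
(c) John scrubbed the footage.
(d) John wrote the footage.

(a)

(a) Entailed — the narrative places the scrubbing before the spotting.
(b) Not entailed — the narrative places the scrubbing before the loading, not after.
(c) Not entailed — John scrubbed the wall, not the footage; the footage belongs to the writing event.
(d) Not entailed — 'was writing' is progressive on an accomplishment; it does not entail the completed 'wrote'.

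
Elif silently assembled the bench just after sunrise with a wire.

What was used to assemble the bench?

'with a wire' marks the instrument of the assembling event.

a wire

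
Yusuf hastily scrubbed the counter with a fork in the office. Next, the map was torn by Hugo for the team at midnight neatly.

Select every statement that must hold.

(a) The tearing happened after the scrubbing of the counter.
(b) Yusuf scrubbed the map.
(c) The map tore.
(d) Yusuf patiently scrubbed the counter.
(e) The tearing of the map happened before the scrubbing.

(a) Entailed — the narrative places the scrubbing before the tearing.
(b) Not entailed — Yusuf scrubbed the counter, not the map; the map belongs to the tearing event.
(c) Entailed — 'Hugo tore the map' is causative; it entails the inchoative 'the map tore'.
(d) Not entailed — 'patiently' adds a manner not in (and inconsistent with) the original.
(e) Not entailed — the narrative places the scrubbing before the tearing, not after.

(a), (c)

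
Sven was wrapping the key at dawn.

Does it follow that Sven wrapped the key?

no

'was wrapping' is progressive; for an accomplishment like 'wrap the key', it doesn't entail completion.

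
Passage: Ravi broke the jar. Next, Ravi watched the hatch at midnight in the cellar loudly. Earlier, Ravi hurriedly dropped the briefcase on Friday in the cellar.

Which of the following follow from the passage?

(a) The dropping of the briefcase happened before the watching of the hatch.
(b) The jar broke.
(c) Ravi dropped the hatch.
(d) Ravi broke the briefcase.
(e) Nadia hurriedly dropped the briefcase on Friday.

(a), (b)

(a) Entailed — the narrative places the dropping before the watching.
(b) Entailed — 'Ravi broke the jar' is causative; it entails the inchoative 'the jar broke'.
(c) Not entailed — Ravi dropped the briefcase, not the hatch; the hatch belongs to the watching event.
(d) Not entailed — Ravi broke the jar, not the briefcase; the briefcase belongs to the dropping event.
(e) Not entailed — the passage has Ravi dropping the briefcase, not Nadia.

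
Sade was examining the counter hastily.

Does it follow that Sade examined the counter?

yes

'examine' is atelic; if Sade was examining the counter, then Sade examined the counter (for some time).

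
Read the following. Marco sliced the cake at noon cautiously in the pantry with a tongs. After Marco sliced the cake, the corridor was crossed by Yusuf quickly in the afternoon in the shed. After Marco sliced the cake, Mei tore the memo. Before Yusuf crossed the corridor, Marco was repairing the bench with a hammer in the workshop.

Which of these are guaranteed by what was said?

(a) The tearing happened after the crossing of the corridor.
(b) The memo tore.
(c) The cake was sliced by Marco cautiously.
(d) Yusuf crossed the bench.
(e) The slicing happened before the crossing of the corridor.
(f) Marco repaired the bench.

(b), (c), (e)

(a) Not entailed — the narrative doesn't order the crossing relative to the tearing.
(b) Entailed — 'Mei tore the memo' is causative; it entails the inchoative 'the memo tore'.
(c) Entailed — this follows by dropping conjuncts from the slicing event's description.
(d) Not entailed — Yusuf crossed the corridor, not the bench; the bench belongs to the repairing event.
(e) Entailed — the narrative places the slicing before the crossing.
(f) Not entailed — 'was repairing' is progressive on an accomplishment; it does not entail the completed 'repaired'.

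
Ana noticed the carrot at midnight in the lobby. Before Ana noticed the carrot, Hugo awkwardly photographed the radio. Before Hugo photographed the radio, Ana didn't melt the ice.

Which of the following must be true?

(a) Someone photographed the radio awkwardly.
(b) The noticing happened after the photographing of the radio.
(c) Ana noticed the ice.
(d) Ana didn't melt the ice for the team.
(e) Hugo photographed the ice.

(a) Entailed — every conjunct here is already in the original photographing event.
(b) Entailed — the narrative places the photographing before the noticing.
(c) Not entailed — Ana noticed the carrot, not the ice; the ice belongs to the melting event.
(d) Entailed — under negation, adding a further restriction is entailed: if no such melting event occurred, none occurred for the team either.
(e) Not entailed — Hugo photographed the radio, not the ice; the ice belongs to the melting event.

(a), (b), (d)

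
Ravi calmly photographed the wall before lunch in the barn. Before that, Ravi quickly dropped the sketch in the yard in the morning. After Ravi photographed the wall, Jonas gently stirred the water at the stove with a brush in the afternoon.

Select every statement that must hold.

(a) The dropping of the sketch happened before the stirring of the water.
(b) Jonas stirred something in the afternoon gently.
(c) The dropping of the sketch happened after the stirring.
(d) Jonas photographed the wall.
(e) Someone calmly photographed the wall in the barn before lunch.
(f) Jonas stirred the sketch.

(a), (b), (e)

(a) Entailed — the narrative places the dropping before the stirring.
(b) Entailed — dropping 'with a brush', 'at the stove' and generalizing the patient leaves a sub-description the original still satisfies.
(c) Not entailed — the narrative places the dropping before the stirring, not after.
(d) Not entailed — the passage has Ravi photographing the wall, not Jonas.
(e) Entailed — every conjunct here is already in the original photographing event.
(f) Not entailed — Jonas stirred the water, not the sketch; the sketch belongs to the dropping event.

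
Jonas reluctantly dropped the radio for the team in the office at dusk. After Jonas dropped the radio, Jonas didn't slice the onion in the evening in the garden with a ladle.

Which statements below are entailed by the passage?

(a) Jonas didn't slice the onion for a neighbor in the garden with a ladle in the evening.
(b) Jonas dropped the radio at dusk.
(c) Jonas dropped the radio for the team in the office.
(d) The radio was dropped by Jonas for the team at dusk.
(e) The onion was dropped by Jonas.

(a) Entailed — under negation, adding a further restriction is entailed: if no such slicing event occurred, none occurred for a neighbor either.
(b) Entailed — the original entails any weakening of itself; this just drops 'reluctantly', 'in the office', 'for the team'.
(c) Entailed — every conjunct here is already in the original dropping event.
(d) Entailed — this follows by dropping conjuncts from the dropping event's description.
(e) Not entailed — Jonas dropped the radio, not the onion; the onion belongs to the slicing event.

(a), (b), (c), (d)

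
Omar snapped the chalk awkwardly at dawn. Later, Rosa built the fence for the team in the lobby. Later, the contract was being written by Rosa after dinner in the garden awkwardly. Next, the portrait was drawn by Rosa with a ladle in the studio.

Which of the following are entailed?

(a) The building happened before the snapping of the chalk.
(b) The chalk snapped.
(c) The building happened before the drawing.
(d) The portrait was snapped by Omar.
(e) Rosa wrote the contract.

(b), (c)

(a) Not entailed — the narrative places the snapping before the building, not after.
(b) Entailed — 'Omar snapped the chalk' is causative; it entails the inchoative 'the chalk snapped'.
(c) Entailed — the narrative places the building before the drawing.
(d) Not entailed — Omar snapped the chalk, not the portrait; the portrait belongs to the drawing event.
(e) Not entailed — 'was writing' is progressive on an accomplishment; it does not entail the completed 'wrote'.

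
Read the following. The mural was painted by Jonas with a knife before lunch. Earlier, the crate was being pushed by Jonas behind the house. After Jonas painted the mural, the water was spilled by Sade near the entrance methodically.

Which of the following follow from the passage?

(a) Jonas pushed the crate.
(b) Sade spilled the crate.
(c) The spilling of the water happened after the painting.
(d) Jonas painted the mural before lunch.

(a) Entailed — 'push' is an activity; 'was pushing' entails that some pushing happened, so 'pushed' holds.
(b) Not entailed — Sade spilled the water, not the crate; the crate belongs to the pushing event.
(c) Entailed — the narrative places the painting before the spilling.
(d) Entailed — this follows by dropping conjuncts from the painting event's description.

(a), (c), (d)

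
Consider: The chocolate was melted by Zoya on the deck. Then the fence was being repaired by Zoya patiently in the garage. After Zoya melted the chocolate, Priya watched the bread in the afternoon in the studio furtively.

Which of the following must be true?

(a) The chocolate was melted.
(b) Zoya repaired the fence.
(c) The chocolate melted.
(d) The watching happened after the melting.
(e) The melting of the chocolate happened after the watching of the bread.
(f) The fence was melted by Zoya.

(a), (c), (d)

(a) Entailed — dropping 'on the deck' and generalizing the agent leaves a sub-description the original still satisfies.
(b) Not entailed — 'was repairing' is progressive on an accomplishment; it does not entail the completed 'repaired'.
(c) Entailed — 'Zoya melted the chocolate' is causative; it entails the inchoative 'the chocolate melted'.
(d) Entailed — the narrative places the melting before the watching.
(e) Not entailed — the narrative places the melting before the watching, not after.
(f) Not entailed — Zoya melted the chocolate, not the fence; the fence belongs to the repairing event.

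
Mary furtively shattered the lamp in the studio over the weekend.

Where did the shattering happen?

'in the studio' marks the location of the shattering event.

in the studio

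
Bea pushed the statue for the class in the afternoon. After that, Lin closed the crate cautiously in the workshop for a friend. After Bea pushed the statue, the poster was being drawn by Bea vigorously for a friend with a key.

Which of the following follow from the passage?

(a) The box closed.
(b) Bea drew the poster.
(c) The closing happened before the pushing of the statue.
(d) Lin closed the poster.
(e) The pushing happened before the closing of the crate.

(e)

(a) Not entailed — the crate is what closed, not the box.
(b) Not entailed — 'was drawing' is progressive on an accomplishment; it does not entail the completed 'drew'.
(c) Not entailed — the narrative places the pushing before the closing, not after.
(d) Not entailed — Lin closed the crate, not the poster; the poster belongs to the drawing event.
(e) Entailed — the narrative places the pushing before the closing.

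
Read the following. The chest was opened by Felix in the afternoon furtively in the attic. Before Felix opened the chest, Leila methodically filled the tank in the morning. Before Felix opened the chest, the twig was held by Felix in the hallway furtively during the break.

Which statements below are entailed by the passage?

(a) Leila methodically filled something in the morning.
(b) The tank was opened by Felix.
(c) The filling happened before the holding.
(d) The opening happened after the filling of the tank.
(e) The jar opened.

(a) Entailed — every conjunct here is already in the original filling event.
(b) Not entailed — Felix opened the chest, not the tank; the tank belongs to the filling event.
(c) Not entailed — the narrative doesn't order the filling relative to the holding.
(d) Entailed — the narrative places the filling before the opening.
(e) Not entailed — the chest is what opened, not the jar.

(a), (d)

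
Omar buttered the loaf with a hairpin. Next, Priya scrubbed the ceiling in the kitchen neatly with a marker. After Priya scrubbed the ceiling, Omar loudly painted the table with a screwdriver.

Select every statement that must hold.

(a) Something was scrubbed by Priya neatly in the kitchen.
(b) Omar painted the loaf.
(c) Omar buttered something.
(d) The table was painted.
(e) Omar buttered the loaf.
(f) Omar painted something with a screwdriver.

(a), (c), (d), (e), (f)

(a) Entailed — the original entails any weakening of itself; this just drops 'with a marker' and generalizes the patient.
(b) Not entailed — Omar painted the table, not the loaf; the loaf belongs to the buttering event.
(c) Entailed — this follows by dropping conjuncts from the buttering event's description.
(d) Entailed — dropping 'with a screwdriver', 'loudly' and generalizing the agent leaves a sub-description the original still satisfies.
(e) Entailed — dropping 'with a hairpin' leaves a sub-description the original still satisfies.
(f) Entailed — every conjunct here is already in the original painting event.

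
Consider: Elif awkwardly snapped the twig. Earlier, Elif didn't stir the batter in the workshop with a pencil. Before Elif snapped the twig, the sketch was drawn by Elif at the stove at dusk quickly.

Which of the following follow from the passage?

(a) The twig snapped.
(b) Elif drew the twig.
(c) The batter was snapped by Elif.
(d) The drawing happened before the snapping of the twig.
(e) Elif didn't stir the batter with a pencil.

(a), (d)

(a) Entailed — 'Elif snapped the twig' is causative; it entails the inchoative 'the twig snapped'.
(b) Not entailed — Elif drew the sketch, not the twig; the twig belongs to the snapping event.
(c) Not entailed — Elif snapped the twig, not the batter; the batter belongs to the stirring event.
(d) Entailed — the narrative places the drawing before the snapping.
(e) Not entailed — dropping 'in the workshop' under negation is not valid — the original leaves open that Elif stirred the batter some other way.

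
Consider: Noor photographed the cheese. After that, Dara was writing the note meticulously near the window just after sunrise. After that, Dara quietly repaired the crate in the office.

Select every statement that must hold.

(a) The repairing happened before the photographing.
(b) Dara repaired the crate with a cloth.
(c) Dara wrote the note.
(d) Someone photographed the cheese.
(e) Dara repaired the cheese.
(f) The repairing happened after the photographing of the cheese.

(d), (f)

(a) Not entailed — the narrative places the photographing before the repairing, not after.
(b) Not entailed — 'with a cloth' adds information not in the original event.
(c) Not entailed — 'was writing' is progressive on an accomplishment; it does not entail the completed 'wrote'.
(d) Entailed — the original entails any weakening of itself; this just generalizes the agent.
(e) Not entailed — Dara repaired the crate, not the cheese; the cheese belongs to the photographing event.
(f) Entailed — the narrative places the photographing before the repairing.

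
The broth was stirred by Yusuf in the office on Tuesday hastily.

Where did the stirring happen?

in the office

'in the office' marks the location of the stirring event.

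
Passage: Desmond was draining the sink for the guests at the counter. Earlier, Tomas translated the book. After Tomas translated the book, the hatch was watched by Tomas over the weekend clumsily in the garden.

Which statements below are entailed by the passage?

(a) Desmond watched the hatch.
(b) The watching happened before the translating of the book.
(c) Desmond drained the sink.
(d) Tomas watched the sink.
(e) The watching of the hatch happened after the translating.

(a) Not entailed — the passage has Tomas watching the hatch, not Desmond.
(b) Not entailed — the narrative places the translating before the watching, not after.
(c) Not entailed — 'was draining' is progressive on an accomplishment; it does not entail the completed 'drained'.
(d) Not entailed — Tomas watched the hatch, not the sink; the sink belongs to the draining event.
(e) Entailed — the narrative places the translating before the watching.

(e)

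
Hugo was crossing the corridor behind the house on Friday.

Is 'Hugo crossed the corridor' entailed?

no

'was crossing' is progressive; for an accomplishment like 'cross the corridor', it doesn't entail completion.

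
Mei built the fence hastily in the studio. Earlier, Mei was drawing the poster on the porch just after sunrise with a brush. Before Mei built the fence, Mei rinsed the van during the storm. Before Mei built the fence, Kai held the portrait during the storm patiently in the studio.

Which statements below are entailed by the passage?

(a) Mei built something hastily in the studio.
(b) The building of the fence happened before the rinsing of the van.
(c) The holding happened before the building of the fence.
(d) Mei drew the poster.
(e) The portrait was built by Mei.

(a) Entailed — this follows by dropping conjuncts from the building event's description.
(b) Not entailed — the narrative places the rinsing before the building, not after.
(c) Entailed — the narrative places the holding before the building.
(d) Not entailed — 'was drawing' is progressive on an accomplishment; it does not entail the completed 'drew'.
(e) Not entailed — Mei built the fence, not the portrait; the portrait belongs to the holding event.

(a), (c)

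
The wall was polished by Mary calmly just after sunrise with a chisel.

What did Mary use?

a chisel

'with a chisel' marks the instrument of the polishing event.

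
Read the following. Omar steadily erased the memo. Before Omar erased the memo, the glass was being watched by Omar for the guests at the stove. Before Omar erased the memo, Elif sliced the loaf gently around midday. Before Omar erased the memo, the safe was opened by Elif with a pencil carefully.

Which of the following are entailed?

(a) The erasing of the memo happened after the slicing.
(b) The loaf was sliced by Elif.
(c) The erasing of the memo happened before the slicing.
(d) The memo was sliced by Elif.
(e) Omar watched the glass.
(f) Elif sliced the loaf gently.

(a) Entailed — the narrative places the slicing before the erasing.
(b) Entailed — every conjunct here is already in the original slicing event.
(c) Not entailed — the narrative places the slicing before the erasing, not after.
(d) Not entailed — Elif sliced the loaf, not the memo; the memo belongs to the erasing event.
(e) Entailed — 'watch' is an activity; 'was watching' entails that some watching happened, so 'watched' holds.
(f) Entailed — the original entails any weakening of itself; this just drops 'around midday'.

(a), (b), (e), (f)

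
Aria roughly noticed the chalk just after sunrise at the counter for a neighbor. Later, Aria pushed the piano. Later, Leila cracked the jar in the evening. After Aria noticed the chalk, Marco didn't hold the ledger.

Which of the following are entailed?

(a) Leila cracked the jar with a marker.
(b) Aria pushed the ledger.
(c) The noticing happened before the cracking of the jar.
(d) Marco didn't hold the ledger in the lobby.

(a) Not entailed — 'with a marker' adds information not in the original event.
(b) Not entailed — Aria pushed the piano, not the ledger; the ledger belongs to the holding event.
(c) Entailed — the narrative places the noticing before the cracking.
(d) Entailed — under negation, adding a further restriction is entailed: if no such holding event occurred, none occurred in the lobby either.

(c), (d)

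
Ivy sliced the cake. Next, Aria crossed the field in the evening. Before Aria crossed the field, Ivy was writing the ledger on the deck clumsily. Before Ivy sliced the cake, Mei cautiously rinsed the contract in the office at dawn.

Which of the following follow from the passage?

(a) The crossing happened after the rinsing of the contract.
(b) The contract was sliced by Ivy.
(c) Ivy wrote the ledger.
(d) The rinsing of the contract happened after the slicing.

(a)

(a) Entailed — the narrative places the rinsing before the crossing.
(b) Not entailed — Ivy sliced the cake, not the contract; the contract belongs to the rinsing event.
(c) Not entailed — 'was writing' is progressive on an accomplishment; it does not entail the completed 'wrote'.
(d) Not entailed — the narrative places the rinsing before the slicing, not after.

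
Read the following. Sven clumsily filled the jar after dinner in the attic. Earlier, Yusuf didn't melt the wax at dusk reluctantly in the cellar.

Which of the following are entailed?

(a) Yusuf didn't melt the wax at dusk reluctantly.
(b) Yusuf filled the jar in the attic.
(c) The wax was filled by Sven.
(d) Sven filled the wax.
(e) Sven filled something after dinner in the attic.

(e)

(a) Not entailed — dropping 'in the cellar' under negation is not valid — the original leaves open that Yusuf melted the wax some other way.
(b) Not entailed — the passage has Sven filling the jar, not Yusuf.
(c) Not entailed — Sven filled the jar, not the wax; the wax belongs to the melting event.
(d) Not entailed — Sven filled the jar, not the wax; the wax belongs to the melting event.
(e) Entailed — this follows by dropping conjuncts from the filling event's description.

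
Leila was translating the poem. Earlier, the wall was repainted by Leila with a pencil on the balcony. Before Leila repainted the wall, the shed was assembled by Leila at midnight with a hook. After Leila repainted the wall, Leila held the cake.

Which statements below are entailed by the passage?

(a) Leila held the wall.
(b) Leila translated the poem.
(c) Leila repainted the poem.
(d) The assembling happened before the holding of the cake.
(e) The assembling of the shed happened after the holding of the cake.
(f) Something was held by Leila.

(d), (f)

(a) Not entailed — Leila held the cake, not the wall; the wall belongs to the repainting event.
(b) Not entailed — 'was translating' is progressive on an accomplishment; it does not entail the completed 'translated'.
(c) Not entailed — Leila repainted the wall, not the poem; the poem belongs to the translating event.
(d) Entailed — the narrative places the assembling before the holding.
(e) Not entailed — the narrative places the assembling before the holding, not after.
(f) Entailed — every conjunct here is already in the original holding event.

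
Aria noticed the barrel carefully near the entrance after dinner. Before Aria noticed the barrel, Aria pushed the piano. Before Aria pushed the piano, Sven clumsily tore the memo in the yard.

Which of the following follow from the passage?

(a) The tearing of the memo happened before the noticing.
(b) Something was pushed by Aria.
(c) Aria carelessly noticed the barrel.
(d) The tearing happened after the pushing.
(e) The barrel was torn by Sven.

(a) Entailed — the narrative places the tearing before the noticing.
(b) Entailed — this follows by dropping conjuncts from the pushing event's description.
(c) Not entailed — 'carelessly' adds a manner not in (and inconsistent with) the original.
(d) Not entailed — the narrative places the tearing before the pushing, not after.
(e) Not entailed — Sven tore the memo, not the barrel; the barrel belongs to the noticing event.

(a), (b)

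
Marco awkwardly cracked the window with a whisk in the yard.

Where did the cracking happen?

in the yard

'in the yard' marks the location of the cracking event.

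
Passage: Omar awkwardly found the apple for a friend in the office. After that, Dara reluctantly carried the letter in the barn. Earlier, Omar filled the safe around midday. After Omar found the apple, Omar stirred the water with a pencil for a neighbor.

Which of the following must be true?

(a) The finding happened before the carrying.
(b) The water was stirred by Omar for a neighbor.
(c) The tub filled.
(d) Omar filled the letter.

(a) Entailed — the narrative places the finding before the carrying.
(b) Entailed — every conjunct here is already in the original stirring event.
(c) Not entailed — the safe is what filled, not the tub.
(d) Not entailed — Omar filled the safe, not the letter; the letter belongs to the carrying event.

(a), (b)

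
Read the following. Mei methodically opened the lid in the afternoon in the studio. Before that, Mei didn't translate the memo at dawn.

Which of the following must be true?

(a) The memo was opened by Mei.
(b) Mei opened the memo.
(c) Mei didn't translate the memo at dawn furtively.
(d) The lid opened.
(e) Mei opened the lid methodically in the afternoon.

(c), (d), (e)

(a) Not entailed — Mei opened the lid, not the memo; the memo belongs to the translating event.
(b) Not entailed — Mei opened the lid, not the memo; the memo belongs to the translating event.
(c) Entailed — under negation, adding a further restriction is entailed: if no such translating event occurred, none occurred furtively either.
(d) Entailed — 'Mei opened the lid' is causative; it entails the inchoative 'the lid opened'.
(e) Entailed — this follows by dropping conjuncts from the opening event's description.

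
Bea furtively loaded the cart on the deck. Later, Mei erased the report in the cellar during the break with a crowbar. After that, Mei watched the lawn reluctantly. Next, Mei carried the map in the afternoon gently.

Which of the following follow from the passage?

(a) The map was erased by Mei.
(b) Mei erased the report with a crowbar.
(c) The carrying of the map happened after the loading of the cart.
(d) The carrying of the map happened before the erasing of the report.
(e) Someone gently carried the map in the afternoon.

(a) Not entailed — Mei erased the report, not the map; the map belongs to the carrying event.
(b) Entailed — dropping 'during the break', 'in the cellar' leaves a sub-description the original still satisfies.
(c) Entailed — the narrative places the loading before the carrying.
(d) Not entailed — the narrative places the erasing before the carrying, not after.
(e) Entailed — generalizing the agent leaves a sub-description the original still satisfies.

(b), (c), (e)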